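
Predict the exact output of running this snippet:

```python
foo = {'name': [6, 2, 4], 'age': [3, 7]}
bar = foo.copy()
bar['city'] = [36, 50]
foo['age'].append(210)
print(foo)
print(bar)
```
{'name': [6, 2, 4], 'age': [3, 7, 210]}
{'name': [6, 2, 4], 'age': [3, 7, 210], 'city': [36, 50]}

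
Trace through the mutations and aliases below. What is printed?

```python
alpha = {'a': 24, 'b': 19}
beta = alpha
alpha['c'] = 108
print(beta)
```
{'a': 24, 'b': 19, 'c': 108}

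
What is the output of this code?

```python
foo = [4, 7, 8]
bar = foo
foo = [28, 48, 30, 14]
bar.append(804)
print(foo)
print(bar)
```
[28, 48, 30, 14]
[4, 7, 8, 804]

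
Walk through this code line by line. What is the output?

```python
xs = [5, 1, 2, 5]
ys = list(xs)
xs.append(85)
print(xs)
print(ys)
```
[5, 1, 2, 5, 85]
[5, 1, 2, 5]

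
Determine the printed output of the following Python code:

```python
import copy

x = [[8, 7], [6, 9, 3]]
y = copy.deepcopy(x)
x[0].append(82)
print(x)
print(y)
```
[[8, 7, 82], [6, 9, 3]]
[[8, 7], [6, 9, 3]]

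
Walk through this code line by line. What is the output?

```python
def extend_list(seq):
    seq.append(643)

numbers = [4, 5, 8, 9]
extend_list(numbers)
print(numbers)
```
[4, 5, 8, 9, 643]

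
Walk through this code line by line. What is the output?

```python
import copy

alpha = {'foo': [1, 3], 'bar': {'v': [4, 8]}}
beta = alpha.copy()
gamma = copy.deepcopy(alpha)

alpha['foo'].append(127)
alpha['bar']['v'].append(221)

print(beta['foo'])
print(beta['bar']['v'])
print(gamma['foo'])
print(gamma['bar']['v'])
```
[1, 3, 127]
[4, 8, 221]
[1, 3]
[4, 8]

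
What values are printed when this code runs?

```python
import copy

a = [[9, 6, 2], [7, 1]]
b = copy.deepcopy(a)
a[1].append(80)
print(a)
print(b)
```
[[9, 6, 2], [7, 1, 80]]
[[9, 6, 2], [7, 1]]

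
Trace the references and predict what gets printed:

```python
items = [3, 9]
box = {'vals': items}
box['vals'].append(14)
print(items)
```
[3, 9, 14]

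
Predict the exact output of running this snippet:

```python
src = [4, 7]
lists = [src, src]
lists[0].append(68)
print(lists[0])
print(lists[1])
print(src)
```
[4, 7, 68]
[4, 7, 68]
[4, 7, 68]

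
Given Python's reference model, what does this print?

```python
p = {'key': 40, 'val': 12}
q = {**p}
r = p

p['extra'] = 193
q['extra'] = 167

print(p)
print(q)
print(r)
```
{'key': 40, 'val': 12, 'extra': 193}
{'key': 40, 'val': 12, 'extra': 167}
{'key': 40, 'val': 12, 'extra': 193}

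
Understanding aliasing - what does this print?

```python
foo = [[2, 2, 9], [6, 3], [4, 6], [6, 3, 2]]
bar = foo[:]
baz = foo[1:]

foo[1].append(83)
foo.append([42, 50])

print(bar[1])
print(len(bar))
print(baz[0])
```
[6, 3, 83]
4
[6, 3, 83]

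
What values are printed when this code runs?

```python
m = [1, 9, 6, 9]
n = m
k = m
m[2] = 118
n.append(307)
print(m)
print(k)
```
[1, 9, 118, 9, 307]
[1, 9, 118, 9, 307]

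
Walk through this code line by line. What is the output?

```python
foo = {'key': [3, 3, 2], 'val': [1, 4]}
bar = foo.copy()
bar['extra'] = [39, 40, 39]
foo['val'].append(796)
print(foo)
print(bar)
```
{'key': [3, 3, 2], 'val': [1, 4, 796]}
{'key': [3, 3, 2], 'val': [1, 4, 796], 'extra': [39, 40, 39]}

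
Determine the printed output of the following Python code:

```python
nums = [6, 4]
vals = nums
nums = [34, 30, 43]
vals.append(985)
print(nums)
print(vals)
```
[34, 30, 43]
[6, 4, 985]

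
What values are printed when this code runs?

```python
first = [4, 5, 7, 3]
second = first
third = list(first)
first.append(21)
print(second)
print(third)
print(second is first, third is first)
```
[4, 5, 7, 3, 21]
[4, 5, 7, 3]
True False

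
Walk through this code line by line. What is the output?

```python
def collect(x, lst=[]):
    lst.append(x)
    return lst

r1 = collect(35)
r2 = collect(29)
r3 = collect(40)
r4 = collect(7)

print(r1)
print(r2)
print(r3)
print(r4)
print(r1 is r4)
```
[35, 29, 40, 7]
[35, 29, 40, 7]
[35, 29, 40, 7]
[35, 29, 40, 7]
True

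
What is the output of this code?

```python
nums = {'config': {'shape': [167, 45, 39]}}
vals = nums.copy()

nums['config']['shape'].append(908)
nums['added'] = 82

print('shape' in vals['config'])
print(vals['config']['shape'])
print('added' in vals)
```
True
[167, 45, 39, 908]
False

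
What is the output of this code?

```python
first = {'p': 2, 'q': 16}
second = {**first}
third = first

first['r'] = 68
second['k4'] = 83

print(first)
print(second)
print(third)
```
{'p': 2, 'q': 16, 'r': 68}
{'p': 2, 'q': 16, 'k4': 83}
{'p': 2, 'q': 16, 'r': 68}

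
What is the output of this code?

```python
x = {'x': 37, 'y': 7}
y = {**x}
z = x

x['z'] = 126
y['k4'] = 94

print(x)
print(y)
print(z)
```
{'x': 37, 'y': 7, 'z': 126}
{'x': 37, 'y': 7, 'k4': 94}
{'x': 37, 'y': 7, 'z': 126}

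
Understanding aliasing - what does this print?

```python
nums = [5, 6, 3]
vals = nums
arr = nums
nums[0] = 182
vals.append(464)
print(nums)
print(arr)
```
[182, 6, 3, 464]
[182, 6, 3, 464]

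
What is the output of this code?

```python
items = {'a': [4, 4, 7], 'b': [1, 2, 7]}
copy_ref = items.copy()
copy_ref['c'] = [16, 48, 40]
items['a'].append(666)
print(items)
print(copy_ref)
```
{'a': [4, 4, 7, 666], 'b': [1, 2, 7]}
{'a': [4, 4, 7, 666], 'b': [1, 2, 7], 'c': [16, 48, 40]}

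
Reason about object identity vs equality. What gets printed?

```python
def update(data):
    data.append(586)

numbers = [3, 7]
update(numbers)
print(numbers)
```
[3, 7, 586]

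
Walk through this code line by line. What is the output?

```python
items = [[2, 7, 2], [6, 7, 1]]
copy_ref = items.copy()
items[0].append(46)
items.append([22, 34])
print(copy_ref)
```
[[2, 7, 2, 46], [6, 7, 1]]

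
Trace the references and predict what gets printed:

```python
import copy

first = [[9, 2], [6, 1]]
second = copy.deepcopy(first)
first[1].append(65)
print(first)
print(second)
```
[[9, 2], [6, 1, 65]]
[[9, 2], [6, 1]]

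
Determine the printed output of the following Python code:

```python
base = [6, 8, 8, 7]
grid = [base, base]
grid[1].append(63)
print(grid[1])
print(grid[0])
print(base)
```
[6, 8, 8, 7, 63]
[6, 8, 8, 7, 63]
[6, 8, 8, 7, 63]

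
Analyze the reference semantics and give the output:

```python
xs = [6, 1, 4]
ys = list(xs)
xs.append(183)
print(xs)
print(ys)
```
[6, 1, 4, 183]
[6, 1, 4]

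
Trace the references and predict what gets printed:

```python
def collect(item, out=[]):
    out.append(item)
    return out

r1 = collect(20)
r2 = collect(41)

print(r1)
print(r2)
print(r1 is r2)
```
[20, 41]
[20, 41]
True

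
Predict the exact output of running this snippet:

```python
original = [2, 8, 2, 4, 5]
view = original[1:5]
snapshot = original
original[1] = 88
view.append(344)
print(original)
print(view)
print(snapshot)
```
[2, 88, 2, 4, 5]
[8, 2, 4, 5, 344]
[2, 88, 2, 4, 5]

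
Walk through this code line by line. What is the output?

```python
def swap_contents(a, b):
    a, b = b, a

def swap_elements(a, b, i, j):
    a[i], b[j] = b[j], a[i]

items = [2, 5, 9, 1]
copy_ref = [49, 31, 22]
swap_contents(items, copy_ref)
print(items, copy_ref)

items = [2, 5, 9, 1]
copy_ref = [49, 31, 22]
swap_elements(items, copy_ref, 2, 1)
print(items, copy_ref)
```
[2, 5, 9, 1] [49, 31, 22]
[2, 5, 31, 1] [49, 9, 22]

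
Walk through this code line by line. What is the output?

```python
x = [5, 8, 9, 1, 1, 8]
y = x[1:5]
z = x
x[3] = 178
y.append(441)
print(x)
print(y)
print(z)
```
[5, 8, 9, 178, 1, 8]
[8, 9, 1, 1, 441]
[5, 8, 9, 178, 1, 8]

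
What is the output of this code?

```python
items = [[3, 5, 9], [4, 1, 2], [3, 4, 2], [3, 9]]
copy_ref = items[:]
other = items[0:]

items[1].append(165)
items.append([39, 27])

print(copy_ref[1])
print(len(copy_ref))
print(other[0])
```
[4, 1, 2, 165]
4
[3, 5, 9]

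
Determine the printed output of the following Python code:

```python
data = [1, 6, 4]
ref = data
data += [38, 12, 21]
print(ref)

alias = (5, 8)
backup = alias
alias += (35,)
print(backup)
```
[1, 6, 4, 38, 12, 21]
(5, 8)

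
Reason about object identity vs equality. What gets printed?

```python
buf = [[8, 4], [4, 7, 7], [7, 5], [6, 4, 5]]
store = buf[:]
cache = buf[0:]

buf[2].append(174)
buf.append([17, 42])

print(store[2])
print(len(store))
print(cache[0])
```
[7, 5, 174]
4
[8, 4]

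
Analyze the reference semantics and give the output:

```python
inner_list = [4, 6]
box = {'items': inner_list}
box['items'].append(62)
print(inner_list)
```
[4, 6, 62]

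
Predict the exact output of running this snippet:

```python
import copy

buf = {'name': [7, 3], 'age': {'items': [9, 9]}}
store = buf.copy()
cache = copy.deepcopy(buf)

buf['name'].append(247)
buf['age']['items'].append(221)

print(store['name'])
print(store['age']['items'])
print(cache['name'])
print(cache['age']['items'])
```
[7, 3, 247]
[9, 9, 221]
[7, 3]
[9, 9]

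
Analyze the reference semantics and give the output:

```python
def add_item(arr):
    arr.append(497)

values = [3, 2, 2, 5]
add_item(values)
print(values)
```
[3, 2, 2, 5, 497]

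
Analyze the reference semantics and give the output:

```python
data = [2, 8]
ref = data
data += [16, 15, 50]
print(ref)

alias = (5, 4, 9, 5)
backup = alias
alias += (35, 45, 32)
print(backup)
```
[2, 8, 16, 15, 50]
(5, 4, 9, 5)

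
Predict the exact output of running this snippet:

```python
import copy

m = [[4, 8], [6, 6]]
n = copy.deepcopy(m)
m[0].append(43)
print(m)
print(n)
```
[[4, 8, 43], [6, 6]]
[[4, 8], [6, 6]]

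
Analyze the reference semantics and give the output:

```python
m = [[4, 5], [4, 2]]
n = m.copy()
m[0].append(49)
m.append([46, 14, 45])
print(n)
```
[[4, 5, 49], [4, 2]]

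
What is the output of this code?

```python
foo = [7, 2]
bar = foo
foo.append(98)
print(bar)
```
[7, 2, 98]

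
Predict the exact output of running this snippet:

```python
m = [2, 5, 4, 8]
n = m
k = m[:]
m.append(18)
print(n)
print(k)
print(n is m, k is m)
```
[2, 5, 4, 8, 18]
[2, 5, 4, 8]
True False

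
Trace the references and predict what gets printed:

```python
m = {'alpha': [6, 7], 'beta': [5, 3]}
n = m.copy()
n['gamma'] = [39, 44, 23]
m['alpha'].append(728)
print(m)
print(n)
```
{'alpha': [6, 7, 728], 'beta': [5, 3]}
{'alpha': [6, 7, 728], 'beta': [5, 3], 'gamma': [39, 44, 23]}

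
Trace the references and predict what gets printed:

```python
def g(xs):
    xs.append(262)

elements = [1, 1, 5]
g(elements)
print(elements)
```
[1, 1, 5, 262]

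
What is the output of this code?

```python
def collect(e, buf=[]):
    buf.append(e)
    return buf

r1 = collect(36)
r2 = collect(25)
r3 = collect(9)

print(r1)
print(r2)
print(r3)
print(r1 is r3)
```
[36, 25, 9]
[36, 25, 9]
[36, 25, 9]
True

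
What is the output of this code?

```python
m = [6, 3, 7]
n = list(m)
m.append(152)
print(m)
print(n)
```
[6, 3, 7, 152]
[6, 3, 7]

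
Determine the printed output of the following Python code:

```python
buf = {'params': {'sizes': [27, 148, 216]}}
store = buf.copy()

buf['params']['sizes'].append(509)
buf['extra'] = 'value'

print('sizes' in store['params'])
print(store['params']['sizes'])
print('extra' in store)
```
True
[27, 148, 216, 509]
False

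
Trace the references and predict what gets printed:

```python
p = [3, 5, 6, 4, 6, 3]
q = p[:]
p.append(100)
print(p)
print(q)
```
[3, 5, 6, 4, 6, 3, 100]
[3, 5, 6, 4, 6, 3]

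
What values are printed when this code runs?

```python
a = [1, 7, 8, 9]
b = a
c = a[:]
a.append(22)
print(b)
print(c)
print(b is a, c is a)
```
[1, 7, 8, 9, 22]
[1, 7, 8, 9]
True False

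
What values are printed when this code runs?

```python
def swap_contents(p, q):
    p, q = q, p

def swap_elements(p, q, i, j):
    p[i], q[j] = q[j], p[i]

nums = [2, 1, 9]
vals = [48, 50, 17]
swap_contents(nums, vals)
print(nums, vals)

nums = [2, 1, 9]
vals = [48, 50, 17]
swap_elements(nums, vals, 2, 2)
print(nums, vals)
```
[2, 1, 9] [48, 50, 17]
[2, 1, 17] [48, 50, 9]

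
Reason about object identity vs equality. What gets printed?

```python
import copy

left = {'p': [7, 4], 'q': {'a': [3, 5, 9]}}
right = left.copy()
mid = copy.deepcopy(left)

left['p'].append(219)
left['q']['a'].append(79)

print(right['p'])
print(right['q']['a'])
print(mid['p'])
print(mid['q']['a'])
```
[7, 4, 219]
[3, 5, 9, 79]
[7, 4]
[3, 5, 9]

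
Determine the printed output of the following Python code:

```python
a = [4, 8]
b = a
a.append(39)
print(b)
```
[4, 8, 39]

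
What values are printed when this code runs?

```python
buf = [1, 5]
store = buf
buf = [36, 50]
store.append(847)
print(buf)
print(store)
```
[36, 50]
[1, 5, 847]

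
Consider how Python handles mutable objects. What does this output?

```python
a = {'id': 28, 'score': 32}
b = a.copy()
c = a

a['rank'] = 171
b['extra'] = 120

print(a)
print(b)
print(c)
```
{'id': 28, 'score': 32, 'rank': 171}
{'id': 28, 'score': 32, 'extra': 120}
{'id': 28, 'score': 32, 'rank': 171}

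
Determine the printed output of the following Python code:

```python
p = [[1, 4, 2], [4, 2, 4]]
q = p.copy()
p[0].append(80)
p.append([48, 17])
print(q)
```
[[1, 4, 2, 80], [4, 2, 4]]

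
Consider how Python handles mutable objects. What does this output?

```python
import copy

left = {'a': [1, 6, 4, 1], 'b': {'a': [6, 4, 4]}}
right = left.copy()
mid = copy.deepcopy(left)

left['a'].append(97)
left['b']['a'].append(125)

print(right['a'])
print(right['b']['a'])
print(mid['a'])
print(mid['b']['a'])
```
[1, 6, 4, 1, 97]
[6, 4, 4, 125]
[1, 6, 4, 1]
[6, 4, 4]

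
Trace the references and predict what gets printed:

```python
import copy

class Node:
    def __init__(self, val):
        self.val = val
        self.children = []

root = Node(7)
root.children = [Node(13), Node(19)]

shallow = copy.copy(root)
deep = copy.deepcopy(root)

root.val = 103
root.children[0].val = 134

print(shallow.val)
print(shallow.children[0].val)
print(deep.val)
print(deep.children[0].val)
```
7
134
7
13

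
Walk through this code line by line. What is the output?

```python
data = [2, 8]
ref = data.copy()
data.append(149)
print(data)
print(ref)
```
[2, 8, 149]
[2, 8]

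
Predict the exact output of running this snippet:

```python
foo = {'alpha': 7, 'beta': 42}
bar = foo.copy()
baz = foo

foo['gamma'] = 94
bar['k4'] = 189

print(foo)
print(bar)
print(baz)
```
{'alpha': 7, 'beta': 42, 'gamma': 94}
{'alpha': 7, 'beta': 42, 'k4': 189}
{'alpha': 7, 'beta': 42, 'gamma': 94}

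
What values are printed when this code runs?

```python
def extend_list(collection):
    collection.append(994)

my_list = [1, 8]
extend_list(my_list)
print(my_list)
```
[1, 8, 994]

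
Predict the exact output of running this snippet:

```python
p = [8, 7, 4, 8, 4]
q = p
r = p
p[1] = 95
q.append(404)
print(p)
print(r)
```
[8, 95, 4, 8, 4, 404]
[8, 95, 4, 8, 4, 404]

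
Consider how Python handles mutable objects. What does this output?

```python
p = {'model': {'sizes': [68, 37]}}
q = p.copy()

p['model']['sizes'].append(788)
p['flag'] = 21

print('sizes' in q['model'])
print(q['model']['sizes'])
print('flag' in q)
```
True
[68, 37, 788]
False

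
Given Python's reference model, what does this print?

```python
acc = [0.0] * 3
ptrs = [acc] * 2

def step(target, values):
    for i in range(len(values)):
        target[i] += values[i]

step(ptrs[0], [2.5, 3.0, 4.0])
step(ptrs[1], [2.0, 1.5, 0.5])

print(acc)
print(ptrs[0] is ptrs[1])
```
[4.5, 4.5, 4.5]
True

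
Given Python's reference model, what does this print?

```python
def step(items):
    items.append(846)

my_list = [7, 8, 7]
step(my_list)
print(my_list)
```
[7, 8, 7, 846]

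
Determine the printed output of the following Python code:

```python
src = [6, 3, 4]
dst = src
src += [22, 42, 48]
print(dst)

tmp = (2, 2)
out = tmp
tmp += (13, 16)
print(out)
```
[6, 3, 4, 22, 42, 48]
(2, 2)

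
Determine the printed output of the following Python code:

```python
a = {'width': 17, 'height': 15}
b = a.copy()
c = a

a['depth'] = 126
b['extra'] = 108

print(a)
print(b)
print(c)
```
{'width': 17, 'height': 15, 'depth': 126}
{'width': 17, 'height': 15, 'extra': 108}
{'width': 17, 'height': 15, 'depth': 126}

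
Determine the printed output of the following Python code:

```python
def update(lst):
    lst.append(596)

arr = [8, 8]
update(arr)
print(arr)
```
[8, 8, 596]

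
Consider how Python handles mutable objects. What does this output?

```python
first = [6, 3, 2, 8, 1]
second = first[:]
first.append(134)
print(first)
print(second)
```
[6, 3, 2, 8, 1, 134]
[6, 3, 2, 8, 1]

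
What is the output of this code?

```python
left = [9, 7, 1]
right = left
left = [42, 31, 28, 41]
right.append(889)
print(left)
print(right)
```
[42, 31, 28, 41]
[9, 7, 1, 889]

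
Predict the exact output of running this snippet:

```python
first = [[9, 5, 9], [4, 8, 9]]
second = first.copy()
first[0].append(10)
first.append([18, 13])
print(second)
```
[[9, 5, 9, 10], [4, 8, 9]]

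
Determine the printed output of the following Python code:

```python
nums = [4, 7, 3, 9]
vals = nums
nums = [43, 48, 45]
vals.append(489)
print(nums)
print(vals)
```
[43, 48, 45]
[4, 7, 3, 9, 489]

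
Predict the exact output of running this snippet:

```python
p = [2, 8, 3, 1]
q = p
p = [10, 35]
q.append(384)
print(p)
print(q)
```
[10, 35]
[2, 8, 3, 1, 384]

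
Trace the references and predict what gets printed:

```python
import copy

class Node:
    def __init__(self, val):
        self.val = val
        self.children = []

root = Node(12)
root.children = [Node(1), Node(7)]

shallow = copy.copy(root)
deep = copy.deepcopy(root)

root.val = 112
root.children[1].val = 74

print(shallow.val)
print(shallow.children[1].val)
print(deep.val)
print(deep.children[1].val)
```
12
74
12
7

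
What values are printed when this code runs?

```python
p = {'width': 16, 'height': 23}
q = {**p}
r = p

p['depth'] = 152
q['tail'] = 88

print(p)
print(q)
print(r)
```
{'width': 16, 'height': 23, 'depth': 152}
{'width': 16, 'height': 23, 'tail': 88}
{'width': 16, 'height': 23, 'depth': 152}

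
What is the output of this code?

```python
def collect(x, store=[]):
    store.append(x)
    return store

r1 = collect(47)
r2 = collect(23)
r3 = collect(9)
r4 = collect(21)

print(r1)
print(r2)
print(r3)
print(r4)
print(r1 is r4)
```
[47, 23, 9, 21]
[47, 23, 9, 21]
[47, 23, 9, 21]
[47, 23, 9, 21]
True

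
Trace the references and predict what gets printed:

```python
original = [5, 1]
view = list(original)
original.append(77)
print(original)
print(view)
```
[5, 1, 77]
[5, 1]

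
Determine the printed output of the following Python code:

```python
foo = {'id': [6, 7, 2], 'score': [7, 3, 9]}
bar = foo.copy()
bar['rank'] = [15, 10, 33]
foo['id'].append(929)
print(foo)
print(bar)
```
{'id': [6, 7, 2, 929], 'score': [7, 3, 9]}
{'id': [6, 7, 2, 929], 'score': [7, 3, 9], 'rank': [15, 10, 33]}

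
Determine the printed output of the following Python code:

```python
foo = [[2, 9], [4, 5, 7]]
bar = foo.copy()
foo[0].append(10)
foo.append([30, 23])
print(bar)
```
[[2, 9, 10], [4, 5, 7]]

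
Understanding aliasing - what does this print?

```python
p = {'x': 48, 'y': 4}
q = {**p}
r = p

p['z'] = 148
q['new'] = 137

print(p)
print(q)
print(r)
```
{'x': 48, 'y': 4, 'z': 148}
{'x': 48, 'y': 4, 'new': 137}
{'x': 48, 'y': 4, 'z': 148}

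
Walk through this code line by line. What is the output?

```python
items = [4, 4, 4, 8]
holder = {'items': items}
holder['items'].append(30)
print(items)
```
[4, 4, 4, 8, 30]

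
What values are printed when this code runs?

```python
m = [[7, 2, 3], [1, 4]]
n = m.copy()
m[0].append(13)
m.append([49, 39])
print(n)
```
[[7, 2, 3, 13], [1, 4]]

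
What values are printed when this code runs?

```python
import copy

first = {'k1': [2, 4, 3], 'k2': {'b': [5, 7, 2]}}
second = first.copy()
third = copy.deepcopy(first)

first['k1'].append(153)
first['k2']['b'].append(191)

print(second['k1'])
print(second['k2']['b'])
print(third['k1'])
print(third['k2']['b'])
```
[2, 4, 3, 153]
[5, 7, 2, 191]
[2, 4, 3]
[5, 7, 2]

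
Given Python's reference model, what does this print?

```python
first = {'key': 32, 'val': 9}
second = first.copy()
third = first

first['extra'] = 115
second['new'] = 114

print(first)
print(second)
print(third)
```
{'key': 32, 'val': 9, 'extra': 115}
{'key': 32, 'val': 9, 'new': 114}
{'key': 32, 'val': 9, 'extra': 115}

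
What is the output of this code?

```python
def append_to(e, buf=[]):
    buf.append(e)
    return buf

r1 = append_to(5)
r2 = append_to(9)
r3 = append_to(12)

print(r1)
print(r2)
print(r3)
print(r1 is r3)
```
[5, 9, 12]
[5, 9, 12]
[5, 9, 12]
True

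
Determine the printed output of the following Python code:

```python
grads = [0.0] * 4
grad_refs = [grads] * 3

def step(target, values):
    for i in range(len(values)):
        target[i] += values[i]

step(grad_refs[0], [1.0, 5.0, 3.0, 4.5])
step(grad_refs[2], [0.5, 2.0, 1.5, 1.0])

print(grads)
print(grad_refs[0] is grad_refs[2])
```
[1.5, 7.0, 4.5, 5.5]
True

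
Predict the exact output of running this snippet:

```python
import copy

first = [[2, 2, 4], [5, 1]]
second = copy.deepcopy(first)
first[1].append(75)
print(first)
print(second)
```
[[2, 2, 4], [5, 1, 75]]
[[2, 2, 4], [5, 1]]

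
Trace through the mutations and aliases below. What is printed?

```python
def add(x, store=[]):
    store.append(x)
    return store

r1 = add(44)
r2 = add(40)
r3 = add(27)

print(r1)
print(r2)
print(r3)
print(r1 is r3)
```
[44, 40, 27]
[44, 40, 27]
[44, 40, 27]
True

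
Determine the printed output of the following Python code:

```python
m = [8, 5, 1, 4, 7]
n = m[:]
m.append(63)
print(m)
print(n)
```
[8, 5, 1, 4, 7, 63]
[8, 5, 1, 4, 7]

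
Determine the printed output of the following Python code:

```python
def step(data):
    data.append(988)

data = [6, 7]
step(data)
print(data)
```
[6, 7, 988]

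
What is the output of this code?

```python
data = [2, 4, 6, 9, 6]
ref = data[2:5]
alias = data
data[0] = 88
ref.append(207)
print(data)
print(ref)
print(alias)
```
[88, 4, 6, 9, 6]
[6, 9, 6, 207]
[88, 4, 6, 9, 6]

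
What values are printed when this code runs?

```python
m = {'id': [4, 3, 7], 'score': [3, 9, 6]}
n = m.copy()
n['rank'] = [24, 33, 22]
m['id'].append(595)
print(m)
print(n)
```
{'id': [4, 3, 7, 595], 'score': [3, 9, 6]}
{'id': [4, 3, 7, 595], 'score': [3, 9, 6], 'rank': [24, 33, 22]}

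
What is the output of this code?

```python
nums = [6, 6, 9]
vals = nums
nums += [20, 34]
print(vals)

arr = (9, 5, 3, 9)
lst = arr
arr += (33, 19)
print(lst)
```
[6, 6, 9, 20, 34]
(9, 5, 3, 9)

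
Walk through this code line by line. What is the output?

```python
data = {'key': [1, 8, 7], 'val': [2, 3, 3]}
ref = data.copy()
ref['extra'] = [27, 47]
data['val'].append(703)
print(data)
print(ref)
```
{'key': [1, 8, 7], 'val': [2, 3, 3, 703]}
{'key': [1, 8, 7], 'val': [2, 3, 3, 703], 'extra': [27, 47]}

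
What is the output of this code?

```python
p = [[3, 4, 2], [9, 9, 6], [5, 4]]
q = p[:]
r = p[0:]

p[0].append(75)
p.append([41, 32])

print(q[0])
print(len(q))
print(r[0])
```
[3, 4, 2, 75]
3
[3, 4, 2, 75]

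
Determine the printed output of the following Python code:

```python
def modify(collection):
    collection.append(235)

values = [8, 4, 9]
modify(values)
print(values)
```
[8, 4, 9, 235]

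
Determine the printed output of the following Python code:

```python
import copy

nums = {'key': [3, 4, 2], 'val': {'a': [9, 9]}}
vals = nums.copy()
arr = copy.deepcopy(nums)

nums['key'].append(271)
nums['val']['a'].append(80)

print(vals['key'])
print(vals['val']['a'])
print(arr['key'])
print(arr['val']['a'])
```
[3, 4, 2, 271]
[9, 9, 80]
[3, 4, 2]
[9, 9]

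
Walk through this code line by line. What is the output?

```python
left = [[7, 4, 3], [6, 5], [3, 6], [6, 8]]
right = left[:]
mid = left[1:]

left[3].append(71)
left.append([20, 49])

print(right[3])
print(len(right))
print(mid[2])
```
[6, 8, 71]
4
[6, 8, 71]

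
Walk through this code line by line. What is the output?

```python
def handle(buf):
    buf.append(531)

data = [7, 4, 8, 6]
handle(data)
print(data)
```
[7, 4, 8, 6, 531]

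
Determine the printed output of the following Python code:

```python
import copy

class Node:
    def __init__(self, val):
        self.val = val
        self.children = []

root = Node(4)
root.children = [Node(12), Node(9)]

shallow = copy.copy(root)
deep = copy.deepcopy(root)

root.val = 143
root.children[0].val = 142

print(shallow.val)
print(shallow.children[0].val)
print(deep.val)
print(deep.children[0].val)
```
4
142
4
12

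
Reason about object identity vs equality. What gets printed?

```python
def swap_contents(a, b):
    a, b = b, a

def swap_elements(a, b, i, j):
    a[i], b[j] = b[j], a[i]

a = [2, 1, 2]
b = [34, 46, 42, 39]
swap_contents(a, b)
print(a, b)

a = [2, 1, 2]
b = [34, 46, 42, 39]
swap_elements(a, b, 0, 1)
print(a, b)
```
[2, 1, 2] [34, 46, 42, 39]
[46, 1, 2] [34, 2, 42, 39]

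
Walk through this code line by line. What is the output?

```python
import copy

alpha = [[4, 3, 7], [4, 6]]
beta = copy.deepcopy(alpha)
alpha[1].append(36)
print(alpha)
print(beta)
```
[[4, 3, 7], [4, 6, 36]]
[[4, 3, 7], [4, 6]]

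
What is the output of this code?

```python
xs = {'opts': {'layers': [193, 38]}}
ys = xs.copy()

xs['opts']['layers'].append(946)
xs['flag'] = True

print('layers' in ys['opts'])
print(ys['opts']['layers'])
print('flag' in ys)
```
True
[193, 38, 946]
False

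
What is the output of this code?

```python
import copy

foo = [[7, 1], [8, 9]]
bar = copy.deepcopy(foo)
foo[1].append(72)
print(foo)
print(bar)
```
[[7, 1], [8, 9, 72]]
[[7, 1], [8, 9]]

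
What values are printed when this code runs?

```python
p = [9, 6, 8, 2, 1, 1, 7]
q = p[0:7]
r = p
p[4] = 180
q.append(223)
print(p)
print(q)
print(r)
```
[9, 6, 8, 2, 180, 1, 7]
[9, 6, 8, 2, 1, 1, 7, 223]
[9, 6, 8, 2, 180, 1, 7]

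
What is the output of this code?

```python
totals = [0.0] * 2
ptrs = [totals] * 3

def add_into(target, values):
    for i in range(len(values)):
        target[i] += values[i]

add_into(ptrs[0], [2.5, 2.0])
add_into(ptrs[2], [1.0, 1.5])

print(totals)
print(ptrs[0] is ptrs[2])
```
[3.5, 3.5]
True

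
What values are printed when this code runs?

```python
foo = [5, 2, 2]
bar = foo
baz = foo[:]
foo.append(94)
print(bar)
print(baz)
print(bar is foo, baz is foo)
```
[5, 2, 2, 94]
[5, 2, 2]
True False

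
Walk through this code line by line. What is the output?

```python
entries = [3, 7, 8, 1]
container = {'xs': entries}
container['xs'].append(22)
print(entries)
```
[3, 7, 8, 1, 22]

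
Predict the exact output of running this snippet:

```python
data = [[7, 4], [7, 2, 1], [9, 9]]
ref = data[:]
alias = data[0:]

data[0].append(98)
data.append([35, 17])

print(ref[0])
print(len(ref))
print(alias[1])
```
[7, 4, 98]
3
[7, 2, 1]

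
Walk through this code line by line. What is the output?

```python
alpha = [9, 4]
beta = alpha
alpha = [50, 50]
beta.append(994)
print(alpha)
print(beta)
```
[50, 50]
[9, 4, 994]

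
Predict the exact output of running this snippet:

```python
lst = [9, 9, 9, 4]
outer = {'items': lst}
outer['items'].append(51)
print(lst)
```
[9, 9, 9, 4, 51]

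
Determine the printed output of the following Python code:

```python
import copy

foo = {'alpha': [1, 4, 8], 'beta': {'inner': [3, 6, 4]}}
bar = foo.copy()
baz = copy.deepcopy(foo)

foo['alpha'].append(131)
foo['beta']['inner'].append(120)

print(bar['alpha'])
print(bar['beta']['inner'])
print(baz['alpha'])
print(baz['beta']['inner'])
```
[1, 4, 8, 131]
[3, 6, 4, 120]
[1, 4, 8]
[3, 6, 4]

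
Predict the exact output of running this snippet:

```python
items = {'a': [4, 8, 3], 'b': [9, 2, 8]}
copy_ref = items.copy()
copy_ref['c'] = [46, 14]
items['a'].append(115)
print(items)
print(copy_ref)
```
{'a': [4, 8, 3, 115], 'b': [9, 2, 8]}
{'a': [4, 8, 3, 115], 'b': [9, 2, 8], 'c': [46, 14]}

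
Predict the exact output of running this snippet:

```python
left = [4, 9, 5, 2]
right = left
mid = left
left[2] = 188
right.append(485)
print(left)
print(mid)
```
[4, 9, 188, 2, 485]
[4, 9, 188, 2, 485]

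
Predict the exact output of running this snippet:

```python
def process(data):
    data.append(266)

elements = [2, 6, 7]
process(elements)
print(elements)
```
[2, 6, 7, 266]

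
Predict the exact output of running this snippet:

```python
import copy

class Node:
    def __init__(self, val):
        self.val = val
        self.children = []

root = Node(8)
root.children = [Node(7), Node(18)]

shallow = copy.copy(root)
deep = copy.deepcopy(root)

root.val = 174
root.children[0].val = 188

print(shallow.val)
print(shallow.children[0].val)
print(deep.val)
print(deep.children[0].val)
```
8
188
8
7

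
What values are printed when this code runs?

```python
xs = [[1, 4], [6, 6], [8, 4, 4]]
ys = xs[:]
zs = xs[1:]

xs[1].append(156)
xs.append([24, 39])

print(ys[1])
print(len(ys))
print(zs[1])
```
[6, 6, 156]
3
[8, 4, 4]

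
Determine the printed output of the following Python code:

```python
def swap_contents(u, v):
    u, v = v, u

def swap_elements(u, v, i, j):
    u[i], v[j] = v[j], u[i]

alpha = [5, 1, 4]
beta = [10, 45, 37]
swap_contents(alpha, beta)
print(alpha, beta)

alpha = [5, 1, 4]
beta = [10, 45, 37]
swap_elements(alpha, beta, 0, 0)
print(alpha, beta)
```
[5, 1, 4] [10, 45, 37]
[10, 1, 4] [5, 45, 37]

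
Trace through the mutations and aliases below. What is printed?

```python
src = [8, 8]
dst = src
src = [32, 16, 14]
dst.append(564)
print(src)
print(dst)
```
[32, 16, 14]
[8, 8, 564]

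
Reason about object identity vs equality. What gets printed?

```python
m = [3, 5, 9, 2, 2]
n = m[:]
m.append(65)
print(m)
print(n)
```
[3, 5, 9, 2, 2, 65]
[3, 5, 9, 2, 2]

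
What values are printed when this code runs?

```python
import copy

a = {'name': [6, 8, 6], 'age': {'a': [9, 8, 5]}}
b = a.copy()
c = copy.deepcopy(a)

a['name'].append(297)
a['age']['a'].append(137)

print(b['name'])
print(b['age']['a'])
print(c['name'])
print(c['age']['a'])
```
[6, 8, 6, 297]
[9, 8, 5, 137]
[6, 8, 6]
[9, 8, 5]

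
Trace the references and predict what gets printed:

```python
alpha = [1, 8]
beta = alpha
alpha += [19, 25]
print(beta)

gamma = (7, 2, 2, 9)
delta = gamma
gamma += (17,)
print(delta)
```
[1, 8, 19, 25]
(7, 2, 2, 9)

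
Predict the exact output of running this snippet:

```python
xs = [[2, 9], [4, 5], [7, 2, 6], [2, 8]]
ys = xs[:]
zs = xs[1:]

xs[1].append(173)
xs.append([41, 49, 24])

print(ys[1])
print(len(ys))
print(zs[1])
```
[4, 5, 173]
4
[7, 2, 6]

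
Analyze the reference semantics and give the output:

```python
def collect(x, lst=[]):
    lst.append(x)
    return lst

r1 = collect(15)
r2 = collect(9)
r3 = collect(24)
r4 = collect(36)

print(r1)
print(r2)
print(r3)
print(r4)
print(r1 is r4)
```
[15, 9, 24, 36]
[15, 9, 24, 36]
[15, 9, 24, 36]
[15, 9, 24, 36]
True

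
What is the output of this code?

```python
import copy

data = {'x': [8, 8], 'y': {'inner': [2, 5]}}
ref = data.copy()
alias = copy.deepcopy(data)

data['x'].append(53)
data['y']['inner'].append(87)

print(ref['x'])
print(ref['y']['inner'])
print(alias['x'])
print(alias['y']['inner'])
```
[8, 8, 53]
[2, 5, 87]
[8, 8]
[2, 5]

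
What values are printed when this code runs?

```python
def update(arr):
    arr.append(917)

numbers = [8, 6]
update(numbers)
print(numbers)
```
[8, 6, 917]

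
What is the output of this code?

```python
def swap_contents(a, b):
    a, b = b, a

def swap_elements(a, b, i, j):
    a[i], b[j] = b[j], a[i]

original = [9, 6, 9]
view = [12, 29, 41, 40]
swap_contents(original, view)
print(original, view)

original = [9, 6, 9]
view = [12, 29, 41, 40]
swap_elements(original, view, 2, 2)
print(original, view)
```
[9, 6, 9] [12, 29, 41, 40]
[9, 6, 41] [12, 29, 9, 40]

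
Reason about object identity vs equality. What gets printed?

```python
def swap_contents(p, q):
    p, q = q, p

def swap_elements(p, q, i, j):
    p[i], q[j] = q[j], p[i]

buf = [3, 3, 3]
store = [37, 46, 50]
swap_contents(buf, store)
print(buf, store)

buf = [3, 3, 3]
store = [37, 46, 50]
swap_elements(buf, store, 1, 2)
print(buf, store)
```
[3, 3, 3] [37, 46, 50]
[3, 50, 3] [37, 46, 3]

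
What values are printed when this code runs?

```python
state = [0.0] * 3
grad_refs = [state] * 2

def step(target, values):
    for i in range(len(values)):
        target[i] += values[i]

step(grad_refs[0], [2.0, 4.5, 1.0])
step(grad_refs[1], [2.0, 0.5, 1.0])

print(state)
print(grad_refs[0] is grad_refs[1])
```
[4.0, 5.0, 2.0]
True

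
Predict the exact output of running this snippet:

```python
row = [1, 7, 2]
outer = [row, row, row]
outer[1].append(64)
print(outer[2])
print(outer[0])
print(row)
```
[1, 7, 2, 64]
[1, 7, 2, 64]
[1, 7, 2, 64]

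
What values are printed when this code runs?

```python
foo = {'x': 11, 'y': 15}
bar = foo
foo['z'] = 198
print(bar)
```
{'x': 11, 'y': 15, 'z': 198}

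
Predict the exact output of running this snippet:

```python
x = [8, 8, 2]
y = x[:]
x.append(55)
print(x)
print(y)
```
[8, 8, 2, 55]
[8, 8, 2]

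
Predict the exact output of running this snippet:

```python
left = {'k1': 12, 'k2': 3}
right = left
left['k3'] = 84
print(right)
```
{'k1': 12, 'k2': 3, 'k3': 84}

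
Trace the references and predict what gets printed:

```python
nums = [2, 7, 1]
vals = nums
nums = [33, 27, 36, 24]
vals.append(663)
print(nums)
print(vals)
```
[33, 27, 36, 24]
[2, 7, 1, 663]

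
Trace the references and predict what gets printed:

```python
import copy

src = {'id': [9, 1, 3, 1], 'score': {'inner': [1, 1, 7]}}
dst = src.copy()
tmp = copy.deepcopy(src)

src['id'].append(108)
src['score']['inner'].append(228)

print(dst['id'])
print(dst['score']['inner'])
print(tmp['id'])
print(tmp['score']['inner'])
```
[9, 1, 3, 1, 108]
[1, 1, 7, 228]
[9, 1, 3, 1]
[1, 1, 7]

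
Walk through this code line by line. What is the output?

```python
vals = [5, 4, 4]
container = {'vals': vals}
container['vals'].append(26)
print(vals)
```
[5, 4, 4, 26]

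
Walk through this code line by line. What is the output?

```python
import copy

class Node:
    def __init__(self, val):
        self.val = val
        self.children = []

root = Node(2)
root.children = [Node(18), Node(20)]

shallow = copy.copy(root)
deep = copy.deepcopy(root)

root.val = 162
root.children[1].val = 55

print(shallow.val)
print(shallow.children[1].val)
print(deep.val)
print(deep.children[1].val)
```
2
55
2
20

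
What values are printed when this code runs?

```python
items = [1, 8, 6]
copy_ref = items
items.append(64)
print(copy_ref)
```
[1, 8, 6, 64]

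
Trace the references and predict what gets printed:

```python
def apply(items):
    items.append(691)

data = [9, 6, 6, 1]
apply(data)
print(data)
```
[9, 6, 6, 1, 691]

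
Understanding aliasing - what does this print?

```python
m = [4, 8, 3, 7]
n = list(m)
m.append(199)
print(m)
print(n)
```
[4, 8, 3, 7, 199]
[4, 8, 3, 7]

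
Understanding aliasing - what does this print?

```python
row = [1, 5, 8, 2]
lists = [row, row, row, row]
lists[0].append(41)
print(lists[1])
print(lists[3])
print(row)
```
[1, 5, 8, 2, 41]
[1, 5, 8, 2, 41]
[1, 5, 8, 2, 41]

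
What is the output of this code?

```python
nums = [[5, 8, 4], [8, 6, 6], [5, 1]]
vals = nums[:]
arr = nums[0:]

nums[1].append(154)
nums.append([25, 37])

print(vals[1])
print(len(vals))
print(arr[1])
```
[8, 6, 6, 154]
3
[8, 6, 6, 154]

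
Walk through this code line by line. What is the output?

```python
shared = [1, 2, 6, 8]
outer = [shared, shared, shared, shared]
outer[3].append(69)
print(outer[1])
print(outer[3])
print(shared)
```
[1, 2, 6, 8, 69]
[1, 2, 6, 8, 69]
[1, 2, 6, 8, 69]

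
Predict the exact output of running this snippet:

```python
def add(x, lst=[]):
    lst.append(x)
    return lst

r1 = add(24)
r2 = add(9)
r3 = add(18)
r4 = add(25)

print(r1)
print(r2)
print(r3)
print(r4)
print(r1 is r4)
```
[24, 9, 18, 25]
[24, 9, 18, 25]
[24, 9, 18, 25]
[24, 9, 18, 25]
True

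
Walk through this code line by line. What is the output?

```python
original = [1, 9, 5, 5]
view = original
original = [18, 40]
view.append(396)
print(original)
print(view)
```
[18, 40]
[1, 9, 5, 5, 396]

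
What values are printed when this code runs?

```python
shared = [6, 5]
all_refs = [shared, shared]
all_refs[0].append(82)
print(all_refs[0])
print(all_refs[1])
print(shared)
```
[6, 5, 82]
[6, 5, 82]
[6, 5, 82]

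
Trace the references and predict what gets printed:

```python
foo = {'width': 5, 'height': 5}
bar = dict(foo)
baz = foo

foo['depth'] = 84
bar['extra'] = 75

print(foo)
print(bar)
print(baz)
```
{'width': 5, 'height': 5, 'depth': 84}
{'width': 5, 'height': 5, 'extra': 75}
{'width': 5, 'height': 5, 'depth': 84}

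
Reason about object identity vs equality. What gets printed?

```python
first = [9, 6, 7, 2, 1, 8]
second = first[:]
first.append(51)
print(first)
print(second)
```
[9, 6, 7, 2, 1, 8, 51]
[9, 6, 7, 2, 1, 8]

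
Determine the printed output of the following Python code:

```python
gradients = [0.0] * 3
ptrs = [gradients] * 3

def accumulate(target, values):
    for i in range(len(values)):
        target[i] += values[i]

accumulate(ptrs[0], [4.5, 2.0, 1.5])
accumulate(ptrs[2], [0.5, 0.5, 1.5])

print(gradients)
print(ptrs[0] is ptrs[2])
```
[5.0, 2.5, 3.0]
True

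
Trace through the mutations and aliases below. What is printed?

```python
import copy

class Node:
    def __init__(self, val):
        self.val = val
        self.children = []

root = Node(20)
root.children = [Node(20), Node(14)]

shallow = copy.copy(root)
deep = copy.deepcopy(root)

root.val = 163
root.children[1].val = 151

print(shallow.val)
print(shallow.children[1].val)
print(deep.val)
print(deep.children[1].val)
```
20
151
20
14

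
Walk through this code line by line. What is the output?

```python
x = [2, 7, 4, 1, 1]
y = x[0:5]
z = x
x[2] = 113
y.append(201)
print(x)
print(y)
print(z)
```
[2, 7, 113, 1, 1]
[2, 7, 4, 1, 1, 201]
[2, 7, 113, 1, 1]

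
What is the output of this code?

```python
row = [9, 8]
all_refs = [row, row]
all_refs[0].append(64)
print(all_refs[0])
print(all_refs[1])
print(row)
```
[9, 8, 64]
[9, 8, 64]
[9, 8, 64]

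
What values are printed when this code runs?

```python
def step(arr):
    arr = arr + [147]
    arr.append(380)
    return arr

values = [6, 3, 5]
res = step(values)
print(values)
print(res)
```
[6, 3, 5]
[6, 3, 5, 147, 380]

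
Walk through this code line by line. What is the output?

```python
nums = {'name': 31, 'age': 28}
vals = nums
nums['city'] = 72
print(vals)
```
{'name': 31, 'age': 28, 'city': 72}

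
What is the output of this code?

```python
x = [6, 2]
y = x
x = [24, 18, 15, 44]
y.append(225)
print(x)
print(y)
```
[24, 18, 15, 44]
[6, 2, 225]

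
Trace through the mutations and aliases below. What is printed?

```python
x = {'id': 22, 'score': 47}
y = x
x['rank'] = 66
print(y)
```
{'id': 22, 'score': 47, 'rank': 66}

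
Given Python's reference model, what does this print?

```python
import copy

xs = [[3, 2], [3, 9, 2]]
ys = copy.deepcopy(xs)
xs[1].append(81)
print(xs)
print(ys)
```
[[3, 2], [3, 9, 2, 81]]
[[3, 2], [3, 9, 2]]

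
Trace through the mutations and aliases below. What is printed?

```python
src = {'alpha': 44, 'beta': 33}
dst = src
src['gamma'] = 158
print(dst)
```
{'alpha': 44, 'beta': 33, 'gamma': 158}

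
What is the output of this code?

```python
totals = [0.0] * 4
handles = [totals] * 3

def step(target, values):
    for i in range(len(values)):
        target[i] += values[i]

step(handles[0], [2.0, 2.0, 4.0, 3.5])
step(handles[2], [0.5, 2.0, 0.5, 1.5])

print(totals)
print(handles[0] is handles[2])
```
[2.5, 4.0, 4.5, 5.0]
True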